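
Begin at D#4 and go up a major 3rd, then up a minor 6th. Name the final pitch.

D#5

Up a major third from D#4: F##4 (4 semitones up).
A minor sixth up from F##4 is D#5.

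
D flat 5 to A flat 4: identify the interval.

perfect fourth

Descending from Db5 to Ab4 is the same interval as ascending Ab4 to Db5.
A to D spans four letter names (A-B-C-D) — that makes it a fourth of some quality.
Ab4 to Db5 is 5 semitones, matching the perfect fourth exactly, so the quality is perfect.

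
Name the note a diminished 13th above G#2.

Counting six letter names plus an octave up from G lands on E.
A diminished thirteenth spans 19 semitones, so from G#2 the target pitch is Eb4.

Eb4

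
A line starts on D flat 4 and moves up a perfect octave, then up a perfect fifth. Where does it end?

Up a perfect octave from Db4: Db5 (12 semitones up).
Up a perfect fifth from Db5: Ab5 (7 semitones up).

A flat 5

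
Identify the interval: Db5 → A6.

A12

D to A spans five letter names (D-E-F-G-A), plus an octave — that makes it a twelfth of some quality.
Db5 to A6 spans 20 semitones — one semitone wider than the perfect twelfth (19) — giving an augmented twelfth.
(Equivalently, a compound augmented fifth: an augmented fifth plus an octave.)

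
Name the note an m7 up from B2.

A3

Seven letter names up from B: A.
A minor seventh is 10 semitones; 10 semitones up from B2 gives A3.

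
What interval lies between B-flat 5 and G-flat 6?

B to G spans six letter names (B-C-D-E-F-G): a sixth.
At 8 semitones, Bb5→Gb6 falls one short of a major sixth: minor.

minor sixth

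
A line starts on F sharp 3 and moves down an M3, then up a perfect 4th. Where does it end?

A major third down from F#3 is D3.
A perfect fourth up from D3 is G3.

G 3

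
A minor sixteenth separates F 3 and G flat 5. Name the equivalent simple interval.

minor second

Each octave removed subtracts seven from the number: 16 − 14 = 2.
Quality carries through unchanged, so the simple form is a minor second.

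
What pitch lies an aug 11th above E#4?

A##5

Counting four letter names plus an octave up from E lands on A.
Moving 18 semitones up from E#4 (the size of an augmented eleventh) reaches A##5.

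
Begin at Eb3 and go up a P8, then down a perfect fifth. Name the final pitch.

Ab3

A perfect octave up from Eb3 is Eb4.
Eb4 down a perfect fifth → Ab3 (7 semitones).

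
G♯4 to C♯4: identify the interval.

perfect fifth

Descending from G#4 to C#4 is the same interval as ascending C#4 to G#4.
C to G spans five letter names (C-D-E-F-G): a fifth.
The perfect fifth spans 7 semitones, and C#4 to G#4 is exactly 7 semitones — so this is a perfect fifth.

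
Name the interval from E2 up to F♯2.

E to F spans two letter names (E-F), so the interval is some kind of second.
The major second spans 2 semitones, and E2 to F#2 is exactly 2 semitones — so this is a major second.

M2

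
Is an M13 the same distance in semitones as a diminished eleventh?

21 semitones (major thirteenth) vs 16 semitones (diminished eleventh): not equal.

No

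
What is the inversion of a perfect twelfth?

First reduce the compound perfect twelfth to its simple form, a perfect fifth.
Interval numbers invert to sum to nine: 5 + 4 = 9, so a fifth inverts to a fourth.
Quality inverts too: perfect stays perfect. That makes the inversion a perfect fourth.

P4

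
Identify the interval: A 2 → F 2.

Descending from A2 to F2 is the same interval as ascending F2 to A2.
F to A spans three letter names (F-G-A), so the interval is some kind of third.
The major third spans 4 semitones, and F2 to A2 is exactly 4 semitones — so this is a major third.

major third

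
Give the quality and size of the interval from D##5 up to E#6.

D to E spans two letter names (D-E), plus an octave, so the interval is some kind of ninth.
At 13 semitones, D##5→E#6 falls one short of a major ninth: minor.
(Equivalently, a compound minor second: a minor second plus an octave.)

minor 9th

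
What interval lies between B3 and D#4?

B to D spans three letter names (B-C-D) — that makes it a third of some quality.
The major third spans 4 semitones, and B3 to D#4 is exactly 4 semitones — so this is a major third.

major 3rd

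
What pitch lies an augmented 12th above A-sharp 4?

Five letters up from A (plus an octave) reaches E.
An augmented twelfth spans 20 semitones, so from A#4 the target pitch is E##6.

E-double-sharp 6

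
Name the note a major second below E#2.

The second takes the letter from E down to D.
A major second is 2 semitones; 2 semitones down from E#2 gives D#2.

D#2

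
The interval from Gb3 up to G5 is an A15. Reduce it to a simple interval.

augmented 8th

Subtracting seven from the interval number removes an octave: 15 − 7 = 8.
That makes an augmented fifteenth a compound augmented octave — an octave plus an augmented octave.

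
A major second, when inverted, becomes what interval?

Inverted interval numbers add to nine, so a second pairs with a seventh (2 + 7 = 9).
And major becomes minor under inversion, so we get a minor seventh.

m7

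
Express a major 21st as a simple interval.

M7

Subtracting seven from the interval number removes an octave: 21 − 14 = 7.
That makes a major twenty-first a compound major seventh — 2 octaves plus a major seventh.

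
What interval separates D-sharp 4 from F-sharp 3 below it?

M6

Descending from D#4 to F#3 is the same interval as ascending F#3 to D#4.
F to D spans six letter names (F-G-A-B-C-D): a sixth.
Counting semitones, F#3→D#4 is 9, which is the major sixth.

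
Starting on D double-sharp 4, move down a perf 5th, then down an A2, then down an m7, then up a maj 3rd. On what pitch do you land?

B sharp 2

Down a perfect fifth from D##4: G##3 (7 semitones down).
Down an augmented second from G##3: F#3 (3 semitones down).
F#3 down a minor seventh → G#2 (10 semitones).
Up a major third from G#2: B#2 (4 semitones up).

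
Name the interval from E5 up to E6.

perfect octave

E to E is the same letter name, plus an octave: an octave.
Counting semitones, E5→E6 is 12, which is the perfect octave.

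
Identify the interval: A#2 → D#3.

P4

A to D spans four letter names (A-B-C-D): a fourth.
A#2 to D#3 is 5 semitones, matching the perfect fourth exactly, so the quality is perfect.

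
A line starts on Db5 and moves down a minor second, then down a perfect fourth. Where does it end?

G4

Down a minor second from Db5: C5 (1 semitone down).
A perfect fourth down from C5 is G4.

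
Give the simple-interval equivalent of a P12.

Take out an octave (7 from the number): 12 − 7 = 5.
Quality carries through unchanged, so the simple form is a perfect fifth.

perfect fifth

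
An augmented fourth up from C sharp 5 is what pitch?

F double-sharp 5

Counting four letter names up from C lands on F.
An augmented fourth spans 6 semitones, so from C#5 the target pitch is F##5.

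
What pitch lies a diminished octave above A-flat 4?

For an octave the letter name doesn't change: still A, an octave up.
A diminished octave is 11 semitones; 11 semitones up from Ab4 gives Abb5.

A-double-flat 5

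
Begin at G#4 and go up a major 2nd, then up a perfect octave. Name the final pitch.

Up a major second from G#4: A#4 (2 semitones up).
A perfect octave up from A#4 is A#5.

A#5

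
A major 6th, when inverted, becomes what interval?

m3

Inverted interval numbers add to nine, so a sixth pairs with a third (6 + 3 = 9).
The quality also flips — major becomes minor — giving a minor third.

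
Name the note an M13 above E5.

C#7

Six letters up from E (plus an octave) reaches C.
A major thirteenth spans 21 semitones, so from E5 the target pitch is C#7.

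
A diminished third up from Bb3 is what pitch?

Three letter names up from B: D.
A diminished third spans 2 semitones, so from Bb3 the target pitch is Dbb4.

Dbb4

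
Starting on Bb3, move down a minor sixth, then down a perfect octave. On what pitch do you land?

D2

Down a minor sixth from Bb3: D3 (8 semitones down).
A perfect octave down from D3 is D2.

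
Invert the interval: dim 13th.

First reduce the compound diminished thirteenth to its simple form, a diminished sixth.
The rule of nine gives the new number: 9 − 6 = 3, so a sixth becomes a third.
And diminished becomes augmented under inversion, so we get an augmented third.

augmented 3rd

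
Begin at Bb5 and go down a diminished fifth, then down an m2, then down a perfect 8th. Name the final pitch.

D#4

Bb5 down a diminished fifth → E5 (6 semitones).
E5 down a minor second → D#5 (1 semitone).
A perfect octave down from D#5 is D#4.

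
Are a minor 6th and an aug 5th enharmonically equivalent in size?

Yes

A minor sixth = 8 semitones = an augmented fifth; enharmonically equal.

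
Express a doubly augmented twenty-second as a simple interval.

doubly augmented 8th

Each octave removed subtracts seven from the number: 22 − 14 = 8.
Quality carries through unchanged, so the simple form is a doubly augmented octave.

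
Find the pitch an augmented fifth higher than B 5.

The fifth takes the letter from B up to F.
An augmented fifth is 8 semitones; 8 semitones up from B5 gives F##6.

F double-sharp 6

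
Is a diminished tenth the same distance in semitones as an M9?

Yes

A diminished tenth = 14 semitones = a major ninth; enharmonically equal.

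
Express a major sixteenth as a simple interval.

major second

Take out 2 octaves (14 from the number): 16 − 14 = 2.
So a major sixteenth is 2 octaves plus a major second. The quality is unchanged.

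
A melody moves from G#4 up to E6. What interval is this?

G to E spans six letter names (G-A-B-C-D-E), plus an octave: a thirteenth.
A major thirteenth would be 21 semitones, but G#4 to E6 is 20 — one semitone narrower, making it a minor thirteenth.
(Equivalently, a compound minor sixth: a minor sixth plus an octave.)

m13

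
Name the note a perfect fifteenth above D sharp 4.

D sharp 6

The letter stays D (same as the start), shifted two octaves up.
A perfect fifteenth is 24 semitones; 24 semitones up from D#4 gives D#6.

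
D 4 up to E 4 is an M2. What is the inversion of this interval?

minor seventh

Interval numbers invert to sum to nine: 2 + 7 = 9, so a second inverts to a seventh.
And major becomes minor under inversion, so we get a minor seventh.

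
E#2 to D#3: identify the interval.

minor seventh

E to D spans seven letter names (E-F-G-A-B-C-D) — that makes it a seventh of some quality.
E#2 to D#3 is 10 semitones, a half step short of the major seventh (11), so this is minor.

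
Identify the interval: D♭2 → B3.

augmented thirteenth

D to B spans six letter names (D-E-F-G-A-B), plus an octave, so the interval is some kind of thirteenth.
Db2 to B3 spans 22 semitones — one semitone wider than the major thirteenth (21) — giving an augmented thirteenth.
(Equivalently, a compound augmented sixth: an augmented sixth plus an octave.)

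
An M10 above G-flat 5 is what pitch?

B-flat 6

Three letters up from G (plus an octave) reaches B.
A major tenth spans 16 semitones, so from Gb5 the target pitch is Bb6.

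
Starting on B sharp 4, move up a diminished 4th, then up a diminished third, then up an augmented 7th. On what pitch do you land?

F sharp 6

B#4 up a diminished fourth → E5 (4 semitones).
A diminished third up from E5 is Gb5.
Gb5 up an augmented seventh → F#6 (12 semitones).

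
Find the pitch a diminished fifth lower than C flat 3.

Five letter names down from C: F.
A diminished fifth spans 6 semitones, so from Cb3 the target pitch is F2.

F 2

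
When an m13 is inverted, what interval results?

First reduce the compound minor thirteenth to its simple form, a minor sixth.
Interval numbers invert to sum to nine: 6 + 3 = 9, so a sixth inverts to a third.
And minor becomes major under inversion, so we get a major third.

major third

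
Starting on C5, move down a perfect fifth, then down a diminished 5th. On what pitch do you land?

C5 down a perfect fifth → F4 (7 semitones).
Down a diminished fifth from F4: B3 (6 semitones down).

B3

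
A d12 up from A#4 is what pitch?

E6

The twelfth's letter: A up five letter names plus an octave → E.
Moving 18 semitones up from A#4 (the size of a diminished twelfth) reaches E6.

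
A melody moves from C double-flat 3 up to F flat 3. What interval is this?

A4

C to F spans four letter names (C-D-E-F): a fourth.
The perfect fourth is 5 semitones; here we have 6, one semitone wider: augmented.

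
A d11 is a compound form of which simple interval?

Subtracting seven from the interval number removes an octave: 11 − 7 = 4.
That makes a diminished eleventh a compound diminished fourth — an octave plus a diminished fourth.

diminished 4th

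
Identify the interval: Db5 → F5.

major third

D to F spans three letter names (D-E-F), so the interval is some kind of third.
The major third spans 4 semitones, and Db5 to F5 is exactly 4 semitones — so this is a major third.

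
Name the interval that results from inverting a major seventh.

m2

The rule of nine gives the new number: 9 − 7 = 2, so a seventh becomes a second.
Quality inverts too: major becomes minor. That makes the inversion a minor second.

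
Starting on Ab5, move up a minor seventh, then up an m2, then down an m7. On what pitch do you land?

Ab5 up a minor seventh → Gb6 (10 semitones).
Gb6 up a minor second → Abb6 (1 semitone).
A minor seventh down from Abb6 is Bbb5.

Bbb5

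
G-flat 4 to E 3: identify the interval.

diminished tenth

Descending from Gb4 to E3 is the same interval as ascending E3 to Gb4.
E to G spans three letter names (E-F-G), plus an octave — that makes it a tenth of some quality.
E3 to Gb4 spans 14 semitones — two semitones narrower than the major tenth (16) — giving a diminished tenth.
(Equivalently, a compound diminished third: a diminished third plus an octave.)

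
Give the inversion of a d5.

A4

Interval numbers invert to sum to nine: 5 + 4 = 9, so a fifth inverts to a fourth.
The quality also flips — diminished becomes augmented — giving an augmented fourth.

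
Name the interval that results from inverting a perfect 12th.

perfect fourth

First reduce the compound perfect twelfth to its simple form, a perfect fifth.
The rule of nine gives the new number: 9 − 5 = 4, so a fifth becomes a fourth.
And perfect stays perfect under inversion, so we get a perfect fourth.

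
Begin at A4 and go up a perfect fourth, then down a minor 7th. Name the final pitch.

A perfect fourth up from A4 is D5.
D5 down a minor seventh → E4 (10 semitones).

E4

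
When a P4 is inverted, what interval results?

The rule of nine gives the new number: 9 − 4 = 5, so a fourth becomes a fifth.
The quality also flips — perfect stays perfect — giving a perfect fifth.

perfect 5th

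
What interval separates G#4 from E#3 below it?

Descending from G#4 to E#3 is the same interval as ascending E#3 to G#4.
E to G spans three letter names (E-F-G), plus an octave: a tenth.
At 15 semitones, E#3→G#4 falls one short of a major tenth: minor.
(Equivalently, a compound minor third: a minor third plus an octave.)

minor tenth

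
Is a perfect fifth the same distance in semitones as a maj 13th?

No

A perfect fifth spans 7 semitones; a major thirteenth spans 21 semitones. They differ by 14.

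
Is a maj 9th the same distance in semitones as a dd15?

No

14 semitones (major ninth) vs 22 semitones (doubly diminished fifteenth): not equal.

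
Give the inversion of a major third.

minor sixth

The rule of nine gives the new number: 9 − 3 = 6, so a third becomes a sixth.
The quality also flips — major becomes minor — giving a minor sixth.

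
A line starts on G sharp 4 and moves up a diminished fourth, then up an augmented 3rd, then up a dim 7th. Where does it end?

D 6

G#4 up a diminished fourth → C5 (4 semitones).
An augmented third up from C5 is E#5.
A diminished seventh up from E#5 is D6.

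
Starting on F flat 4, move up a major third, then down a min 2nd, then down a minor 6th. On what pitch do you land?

Fb4 up a major third → Ab4 (4 semitones).
A minor second down from Ab4 is G4.
Down a minor sixth from G4: B3 (8 semitones down).

B 3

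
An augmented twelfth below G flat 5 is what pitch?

C double-flat 4

Five letters down from G (plus an octave) reaches C.
Moving 20 semitones down from Gb5 (the size of an augmented twelfth) reaches Cbb4.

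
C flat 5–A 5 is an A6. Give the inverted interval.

d3

Inverted interval numbers add to nine, so a sixth pairs with a third (6 + 3 = 9).
The quality also flips — augmented becomes diminished — giving a diminished third.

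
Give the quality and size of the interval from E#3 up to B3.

E to B spans five letter names (E-F-G-A-B), so the interval is some kind of fifth.
A perfect fifth would be 7 semitones; E#3 to B3 is 6, one semitone narrower, so the interval is diminished.

d5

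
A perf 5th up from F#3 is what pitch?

C#4

The fifth takes the letter from F up to C.
A perfect fifth spans 7 semitones, so from F#3 the target pitch is C#4.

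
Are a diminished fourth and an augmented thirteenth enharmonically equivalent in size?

No

4 semitones (diminished fourth) vs 22 semitones (augmented thirteenth): not equal.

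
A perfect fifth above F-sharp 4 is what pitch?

C-sharp 5

The fifth takes the letter from F up to C.
A perfect fifth spans 7 semitones, so from F#4 the target pitch is C#5.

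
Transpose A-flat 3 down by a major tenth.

Three letters down from A (plus an octave) reaches F.
Moving 16 semitones down from Ab3 (the size of a major tenth) reaches Fb2.

F-flat 2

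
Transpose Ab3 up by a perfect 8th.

The letter stays A (same as the start), shifted an octave up.
Moving 12 semitones up from Ab3 (the size of a perfect octave) reaches Ab4.

Ab4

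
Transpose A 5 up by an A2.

Counting two letter names up from A lands on B.
An augmented second spans 3 semitones, so from A5 the target pitch is B#5.

B-sharp 5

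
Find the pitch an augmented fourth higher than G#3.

Counting four letter names up from G lands on C.
An augmented fourth is 6 semitones; 6 semitones up from G#3 gives C##4.

C##4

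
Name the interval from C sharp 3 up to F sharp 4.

C to F spans four letter names (C-D-E-F), plus an octave, so the interval is some kind of eleventh.
C#3 to F#4 is 17 semitones, matching the perfect eleventh exactly, so the quality is perfect.
(Equivalently, a compound perfect fourth: a perfect fourth plus an octave.)

perfect eleventh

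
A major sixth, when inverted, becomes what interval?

minor 3rd

Inverted interval numbers add to nine, so a sixth pairs with a third (6 + 3 = 9).
Quality inverts too: major becomes minor. That makes the inversion a minor third.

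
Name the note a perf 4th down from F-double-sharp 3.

Counting four letter names down from F lands on C.
A perfect fourth is 5 semitones; 5 semitones down from F##3 gives C##3.

C-double-sharp 3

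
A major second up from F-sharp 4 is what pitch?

G-sharp 4

The second takes the letter from F up to G.
Moving 2 semitones up from F#4 (the size of a major second) reaches G#4.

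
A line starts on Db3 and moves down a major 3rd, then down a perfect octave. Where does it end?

Bbb1

Db3 down a major third → Bbb2 (4 semitones).
Bbb2 down a perfect octave → Bbb1 (12 semitones).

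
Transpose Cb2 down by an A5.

Fbb1

The fifth takes the letter from C down to F.
An augmented fifth is 8 semitones; 8 semitones down from Cb2 gives Fbb1.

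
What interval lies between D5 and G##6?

D to G spans four letter names (D-E-F-G), plus an octave — that makes it an eleventh of some quality.
D5 to G##6 spans 19 semitones — two semitones wider than the perfect eleventh (17) — giving a doubly augmented eleventh.
(Equivalently, a compound doubly augmented fourth: a doubly augmented fourth plus an octave.)

doubly augmented 11th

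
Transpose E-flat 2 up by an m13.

C-flat 4

The thirteenth's letter: E up six letter names plus an octave → C.
A minor thirteenth is 20 semitones; 20 semitones up from Eb2 gives Cb4.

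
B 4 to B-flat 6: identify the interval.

diminished fifteenth

B to B is the same letter name, plus 2 octaves — that makes it a fifteenth of some quality.
The perfect fifteenth is 24 semitones; here we have 23, one semitone narrower: diminished.
(Equivalently, a compound diminished octave: a diminished octave plus an octave.)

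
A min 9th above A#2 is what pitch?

Two letters up from A (plus an octave) reaches B.
A minor ninth is 13 semitones; 13 semitones up from A#2 gives B3.

B3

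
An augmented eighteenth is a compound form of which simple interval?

Subtracting seven from the interval number removes an octave: 18 − 14 = 4.
So an augmented eighteenth is 2 octaves plus an augmented fourth. The quality is unchanged.

A4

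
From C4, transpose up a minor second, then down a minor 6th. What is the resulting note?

A minor second up from C4 is Db4.
Down a minor sixth from Db4: F3 (8 semitones down).

F3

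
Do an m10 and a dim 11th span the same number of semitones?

No

A minor tenth is 15 semitones but a diminished eleventh is 16 semitones — different sizes.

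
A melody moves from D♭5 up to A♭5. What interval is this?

D to A spans five letter names (D-E-F-G-A): a fifth.
Db5 to Ab5 is 7 semitones, matching the perfect fifth exactly, so the quality is perfect.

P5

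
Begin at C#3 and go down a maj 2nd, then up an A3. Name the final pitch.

C#3 down a major second → B2 (2 semitones).
Up an augmented third from B2: D##3 (5 semitones up).

D##3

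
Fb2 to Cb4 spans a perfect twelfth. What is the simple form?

Take out an octave (7 from the number): 12 − 7 = 5.
So a perfect twelfth is an octave plus a perfect fifth. The quality is unchanged.

perfect 5th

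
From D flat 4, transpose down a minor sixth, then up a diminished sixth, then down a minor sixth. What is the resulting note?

Db4 down a minor sixth → F3 (8 semitones).
Up a diminished sixth from F3: Dbb4 (7 semitones up).
Down a minor sixth from Dbb4: Fb3 (8 semitones down).

F flat 3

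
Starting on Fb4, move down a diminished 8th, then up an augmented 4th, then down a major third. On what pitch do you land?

G3

Fb4 down a diminished octave → F3 (11 semitones).
F3 up an augmented fourth → B3 (6 semitones).
A major third down from B3 is G3.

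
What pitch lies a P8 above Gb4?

The letter stays G (same as the start), shifted an octave up.
Moving 12 semitones up from Gb4 (the size of a perfect octave) reaches Gb5.

Gb5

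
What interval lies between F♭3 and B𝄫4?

perfect eleventh

F to B spans four letter names (F-G-A-B), plus an octave, so the interval is some kind of eleventh.
The perfect eleventh spans 17 semitones, and Fb3 to Bbb4 is exactly 17 semitones — so this is a perfect eleventh.
(Equivalently, a compound perfect fourth: a perfect fourth plus an octave.)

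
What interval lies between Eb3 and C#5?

E to C spans six letter names (E-F-G-A-B-C), plus an octave — that makes it a thirteenth of some quality.
A major thirteenth would be 21 semitones; Eb3 to C#5 is 22, one semitone wider, so the interval is augmented.
(Equivalently, a compound augmented sixth: an augmented sixth plus an octave.)

A13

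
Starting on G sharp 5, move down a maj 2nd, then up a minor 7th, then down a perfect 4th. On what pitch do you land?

B 5

Down a major second from G#5: F#5 (2 semitones down).
F#5 up a minor seventh → E6 (10 semitones).
E6 down a perfect fourth → B5 (5 semitones).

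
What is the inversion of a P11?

P5

First reduce the compound perfect eleventh to its simple form, a perfect fourth.
Interval numbers invert to sum to nine: 4 + 5 = 9, so a fourth inverts to a fifth.
The quality also flips — perfect stays perfect — giving a perfect fifth.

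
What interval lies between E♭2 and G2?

E to G spans three letter names (E-F-G), so the interval is some kind of third.
Eb2 to G2 is 4 semitones, matching the major third exactly, so the quality is major.

major third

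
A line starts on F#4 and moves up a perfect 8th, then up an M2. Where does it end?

G#5

A perfect octave up from F#4 is F#5.
A major second up from F#5 is G#5.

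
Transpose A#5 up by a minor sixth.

Counting six letter names up from A lands on F.
A minor sixth is 8 semitones; 8 semitones up from A#5 gives F#6.

F#6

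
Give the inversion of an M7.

minor second

The rule of nine gives the new number: 9 − 7 = 2, so a seventh becomes a second.
And major becomes minor under inversion, so we get a minor second.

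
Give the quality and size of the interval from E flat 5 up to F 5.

E to F spans two letter names (E-F), so the interval is some kind of second.
Counting semitones, Eb5→F5 is 2, which is the major second.

major second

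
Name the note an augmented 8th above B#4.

The letter stays B (same as the start), shifted an octave up.
An augmented octave spans 13 semitones, so from B#4 the target pitch is B##5.

B##5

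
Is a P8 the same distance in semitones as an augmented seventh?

Both span 12 semitones: a perfect octave and an augmented seventh are the same chromatic distance.

Yes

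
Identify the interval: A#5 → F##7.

major thirteenth

A to F spans six letter names (A-B-C-D-E-F), plus an octave, so the interval is some kind of thirteenth.
Counting semitones, A#5→F##7 is 21, which is the major thirteenth.
(Equivalently, a compound major sixth: a major sixth plus an octave.)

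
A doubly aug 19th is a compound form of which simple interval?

Subtracting seven from the interval number removes an octave: 19 − 14 = 5.
So a doubly augmented nineteenth is 2 octaves plus a doubly augmented fifth. The quality is unchanged.

AA5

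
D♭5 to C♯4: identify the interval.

Descending from Db5 to C#4 is the same interval as ascending C#4 to Db5.
C to D spans two letter names (C-D), plus an octave, so the interval is some kind of ninth.
The major ninth is 14 semitones; here we have 12, two semitones narrower: diminished.

diminished ninth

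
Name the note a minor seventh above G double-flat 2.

Seven letter names up from G: F.
Moving 10 semitones up from Gbb2 (the size of a minor seventh) reaches Fbb3.

F double-flat 3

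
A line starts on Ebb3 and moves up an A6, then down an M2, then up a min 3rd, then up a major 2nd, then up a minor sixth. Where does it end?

Up an augmented sixth from Ebb3: C4 (10 semitones up).
Down a major second from C4: Bb3 (2 semitones down).
Up a minor third from Bb3: Db4 (3 semitones up).
A major second up from Db4 is Eb4.
A minor sixth up from Eb4 is Cb5.

Cb5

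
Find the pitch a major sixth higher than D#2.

The sixth takes the letter from D up to B.
A major sixth is 9 semitones; 9 semitones up from D#2 gives B#2.

B#2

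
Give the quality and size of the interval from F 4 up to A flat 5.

minor tenth

F to A spans three letter names (F-G-A), plus an octave — that makes it a tenth of some quality.
F4 to Ab5 is 15 semitones, a half step short of the major tenth (16), so this is minor.
(Equivalently, a compound minor third: a minor third plus an octave.)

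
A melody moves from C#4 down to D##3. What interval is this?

diminished seventh

Descending from C#4 to D##3 is the same interval as ascending D##3 to C#4.
D to C spans seven letter names (D-E-F-G-A-B-C), so the interval is some kind of seventh.
A major seventh would be 11 semitones; D##3 to C#4 is 9, two semitones narrower, so the interval is diminished.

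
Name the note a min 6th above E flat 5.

C flat 6

The sixth takes the letter from E up to C.
Moving 8 semitones up from Eb5 (the size of a minor sixth) reaches Cb6.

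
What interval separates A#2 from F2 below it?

Descending from A#2 to F2 is the same interval as ascending F2 to A#2.
F to A spans three letter names (F-G-A), so the interval is some kind of third.
A major third would be 4 semitones; F2 to A#2 is 5, one semitone wider, so the interval is augmented.

augmented third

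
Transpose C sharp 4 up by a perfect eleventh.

Four letters up from C (plus an octave) reaches F.
Moving 17 semitones up from C#4 (the size of a perfect eleventh) reaches F#5.

F sharp 5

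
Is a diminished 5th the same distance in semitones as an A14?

A diminished fifth spans 6 semitones; an augmented fourteenth spans 24 semitones. They differ by 18.

No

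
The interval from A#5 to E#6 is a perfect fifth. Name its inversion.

perfect fourth

Interval numbers invert to sum to nine: 5 + 4 = 9, so a fifth inverts to a fourth.
And perfect stays perfect under inversion, so we get a perfect fourth.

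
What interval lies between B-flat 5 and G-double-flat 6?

B to G spans six letter names (B-C-D-E-F-G) — that makes it a sixth of some quality.
A major sixth would be 9 semitones; Bb5 to Gbb6 is 7, two semitones narrower, so the interval is diminished.

d6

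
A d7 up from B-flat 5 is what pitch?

A-double-flat 6

The seventh takes the letter from B up to A.
Moving 9 semitones up from Bb5 (the size of a diminished seventh) reaches Abb6.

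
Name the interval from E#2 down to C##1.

m10

Descending from E#2 to C##1 is the same interval as ascending C##1 to E#2.
C to E spans three letter names (C-D-E), plus an octave, so the interval is some kind of tenth.
A major tenth would be 16 semitones, but C##1 to E#2 is 15 — one semitone narrower, making it a minor tenth.
(Equivalently, a compound minor third: a minor third plus an octave.)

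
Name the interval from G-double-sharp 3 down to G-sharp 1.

augmented 15th

Descending from G##3 to G#1 is the same interval as ascending G#1 to G##3.
G to G is the same letter name, plus 2 octaves — that makes it a fifteenth of some quality.
A perfect fifteenth would be 24 semitones; G#1 to G##3 is 25, one semitone wider, so the interval is augmented.
(Equivalently, a compound augmented octave: an augmented octave plus an octave.)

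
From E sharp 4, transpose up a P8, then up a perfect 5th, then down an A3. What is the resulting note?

G 5

A perfect octave up from E#4 is E#5.
A perfect fifth up from E#5 is B#5.
An augmented third down from B#5 is G5.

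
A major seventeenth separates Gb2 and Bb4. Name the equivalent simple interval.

major 3rd

Each octave removed subtracts seven from the number: 17 − 14 = 3.
Quality carries through unchanged, so the simple form is a major third.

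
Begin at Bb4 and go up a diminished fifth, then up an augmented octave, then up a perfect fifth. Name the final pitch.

C7

Bb4 up a diminished fifth → Fb5 (6 semitones).
Fb5 up an augmented octave → F6 (13 semitones).
F6 up a perfect fifth → C7 (7 semitones).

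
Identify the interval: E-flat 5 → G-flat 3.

major thirteenth

Descending from Eb5 to Gb3 is the same interval as ascending Gb3 to Eb5.
G to E spans six letter names (G-A-B-C-D-E), plus an octave, so the interval is some kind of thirteenth.
Gb3 to Eb5 is 21 semitones, matching the major thirteenth exactly, so the quality is major.
(Equivalently, a compound major sixth: a major sixth plus an octave.)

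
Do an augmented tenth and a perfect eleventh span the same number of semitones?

Yes

An augmented tenth = 17 semitones = a perfect eleventh; enharmonically equal.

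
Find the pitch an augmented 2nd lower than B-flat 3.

A-double-flat 3

The second takes the letter from B down to A.
An augmented second spans 3 semitones, so from Bb3 the target pitch is Abb3.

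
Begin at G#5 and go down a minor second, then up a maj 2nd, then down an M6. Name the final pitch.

B#4

G#5 down a minor second → F##5 (1 semitone).
A major second up from F##5 is G##5.
Down a major sixth from G##5: B#4 (9 semitones down).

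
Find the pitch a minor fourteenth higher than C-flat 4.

B-double-flat 5

Counting seven letter names plus an octave up from C lands on B.
Moving 22 semitones up from Cb4 (the size of a minor fourteenth) reaches Bbb5.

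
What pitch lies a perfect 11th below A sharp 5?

The eleventh's letter: A down four letter names plus an octave → E.
A perfect eleventh is 17 semitones; 17 semitones down from A#5 gives E#4.

E sharp 4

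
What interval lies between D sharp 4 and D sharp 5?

perfect octave

D to D is the same letter name, plus an octave, so the interval is some kind of octave.
The perfect octave spans 12 semitones, and D#4 to D#5 is exactly 12 semitones — so this is a perfect octave.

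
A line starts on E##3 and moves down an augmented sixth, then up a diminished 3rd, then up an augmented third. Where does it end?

Down an augmented sixth from E##3: G#2 (10 semitones down).
Up a diminished third from G#2: Bb2 (2 semitones up).
Up an augmented third from Bb2: D#3 (5 semitones up).

D#3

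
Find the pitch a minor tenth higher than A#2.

The tenth's letter: A up three letter names plus an octave → C.
Moving 15 semitones up from A#2 (the size of a minor tenth) reaches C#4.

C#4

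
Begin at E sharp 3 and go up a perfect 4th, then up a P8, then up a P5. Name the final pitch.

A perfect fourth up from E#3 is A#3.
Up a perfect octave from A#3: A#4 (12 semitones up).
Up a perfect fifth from A#4: E#5 (7 semitones up).

E sharp 5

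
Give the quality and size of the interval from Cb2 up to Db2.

C to D spans two letter names (C-D): a second.
Cb2 to Db2 is 2 semitones, matching the major second exactly, so the quality is major.

major second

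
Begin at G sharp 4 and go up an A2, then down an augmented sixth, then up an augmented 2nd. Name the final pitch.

Up an augmented second from G#4: A##4 (3 semitones up).
A##4 down an augmented sixth → C#4 (10 semitones).
C#4 up an augmented second → D##4 (3 semitones).

D double-sharp 4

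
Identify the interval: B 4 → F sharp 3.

Descending from B4 to F#3 is the same interval as ascending F#3 to B4.
F to B spans four letter names (F-G-A-B), plus an octave — that makes it an eleventh of some quality.
The perfect eleventh spans 17 semitones, and F#3 to B4 is exactly 17 semitones — so this is a perfect eleventh.
(Equivalently, a compound perfect fourth: a perfect fourth plus an octave.)

perfect eleventh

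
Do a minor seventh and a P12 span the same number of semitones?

No

10 semitones (minor seventh) vs 19 semitones (perfect twelfth): not equal.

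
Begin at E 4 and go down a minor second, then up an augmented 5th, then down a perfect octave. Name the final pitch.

A double-sharp 3

E4 down a minor second → D#4 (1 semitone).
An augmented fifth up from D#4 is A##4.
A##4 down a perfect octave → A##3 (12 semitones).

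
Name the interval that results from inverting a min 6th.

Interval numbers invert to sum to nine: 6 + 3 = 9, so a sixth inverts to a third.
The quality also flips — minor becomes major — giving a major third.

M3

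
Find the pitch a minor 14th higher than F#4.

Counting seven letter names plus an octave up from F lands on E.
A minor fourteenth spans 22 semitones, so from F#4 the target pitch is E6.

E6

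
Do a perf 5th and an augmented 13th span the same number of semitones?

A perfect fifth is 7 semitones but an augmented thirteenth is 22 semitones — different sizes.

No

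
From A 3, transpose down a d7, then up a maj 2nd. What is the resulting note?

A diminished seventh down from A3 is B#2.
A major second up from B#2 is C##3.

C double-sharp 3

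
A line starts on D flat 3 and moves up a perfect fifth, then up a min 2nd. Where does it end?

Db3 up a perfect fifth → Ab3 (7 semitones).
Up a minor second from Ab3: Bbb3 (1 semitone up).

B double-flat 3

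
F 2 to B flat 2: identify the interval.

F to B spans four letter names (F-G-A-B): a fourth.
The perfect fourth spans 5 semitones, and F2 to Bb2 is exactly 5 semitones — so this is a perfect fourth.

perfect fourth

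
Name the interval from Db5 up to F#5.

augmented third

D to F spans three letter names (D-E-F), so the interval is some kind of third.
The major third is 4 semitones; here we have 5, one semitone wider: augmented.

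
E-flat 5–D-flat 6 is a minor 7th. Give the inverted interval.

Inverted interval numbers add to nine, so a seventh pairs with a second (7 + 2 = 9).
The quality also flips — minor becomes major — giving a major second.

major 2nd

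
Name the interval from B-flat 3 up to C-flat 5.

B to C spans two letter names (B-C), plus an octave — that makes it a ninth of some quality.
Bb3 to Cb5 is 13 semitones, a half step short of the major ninth (14), so this is minor.
(Equivalently, a compound minor second: a minor second plus an octave.)

minor ninth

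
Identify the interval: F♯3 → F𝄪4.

augmented octave

F to F is the same letter name, plus an octave — that makes it an octave of some quality.
A perfect octave would be 12 semitones; F#3 to F##4 is 13, one semitone wider, so the interval is augmented.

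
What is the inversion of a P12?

perfect 4th

First reduce the compound perfect twelfth to its simple form, a perfect fifth.
The rule of nine gives the new number: 9 − 5 = 4, so a fifth becomes a fourth.
The quality also flips — perfect stays perfect — giving a perfect fourth.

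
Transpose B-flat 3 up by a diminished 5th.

F-flat 4

The fifth takes the letter from B up to F.
Moving 6 semitones up from Bb3 (the size of a diminished fifth) reaches Fb4.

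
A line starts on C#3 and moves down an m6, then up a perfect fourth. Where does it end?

C#3 down a minor sixth → E#2 (8 semitones).
Up a perfect fourth from E#2: A#2 (5 semitones up).

A#2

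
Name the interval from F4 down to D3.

Descending from F4 to D3 is the same interval as ascending D3 to F4.
D to F spans three letter names (D-E-F), plus an octave — that makes it a tenth of some quality.
At 15 semitones, D3→F4 falls one short of a major tenth: minor.
(Equivalently, a compound minor third: a minor third plus an octave.)

m10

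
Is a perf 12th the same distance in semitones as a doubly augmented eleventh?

Yes

A perfect twelfth spans 19 semitones, and a doubly augmented eleventh also spans 19 semitones — they're enharmonic.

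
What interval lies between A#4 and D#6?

A to D spans four letter names (A-B-C-D), plus an octave — that makes it an eleventh of some quality.
The perfect eleventh spans 17 semitones, and A#4 to D#6 is exactly 17 semitones — so this is a perfect eleventh.
(Equivalently, a compound perfect fourth: a perfect fourth plus an octave.)

perfect eleventh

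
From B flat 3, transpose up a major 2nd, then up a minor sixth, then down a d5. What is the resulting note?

A major second up from Bb3 is C4.
C4 up a minor sixth → Ab4 (8 semitones).
A diminished fifth down from Ab4 is D4.

D 4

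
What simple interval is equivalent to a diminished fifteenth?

diminished octave

Subtracting seven from the interval number removes an octave: 15 − 7 = 8.
So a diminished fifteenth is an octave plus a diminished octave. The quality is unchanged.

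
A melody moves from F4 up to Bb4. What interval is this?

P4

F to B spans four letter names (F-G-A-B) — that makes it a fourth of some quality.
The perfect fourth spans 5 semitones, and F4 to Bb4 is exactly 5 semitones — so this is a perfect fourth.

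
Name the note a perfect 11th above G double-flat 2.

Four letters up from G (plus an octave) reaches C.
A perfect eleventh spans 17 semitones, so from Gbb2 the target pitch is Cbb4.

C double-flat 4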